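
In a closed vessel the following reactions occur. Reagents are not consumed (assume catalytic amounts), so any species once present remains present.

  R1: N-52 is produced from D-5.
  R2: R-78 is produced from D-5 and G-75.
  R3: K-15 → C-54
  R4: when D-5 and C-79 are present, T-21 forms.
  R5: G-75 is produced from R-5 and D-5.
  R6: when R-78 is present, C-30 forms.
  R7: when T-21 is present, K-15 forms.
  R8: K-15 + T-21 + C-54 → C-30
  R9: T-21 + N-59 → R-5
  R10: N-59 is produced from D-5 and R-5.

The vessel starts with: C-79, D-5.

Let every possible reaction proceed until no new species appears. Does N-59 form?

N-59 would need D-5 and R-5 (R10), but R-5 never forms.

No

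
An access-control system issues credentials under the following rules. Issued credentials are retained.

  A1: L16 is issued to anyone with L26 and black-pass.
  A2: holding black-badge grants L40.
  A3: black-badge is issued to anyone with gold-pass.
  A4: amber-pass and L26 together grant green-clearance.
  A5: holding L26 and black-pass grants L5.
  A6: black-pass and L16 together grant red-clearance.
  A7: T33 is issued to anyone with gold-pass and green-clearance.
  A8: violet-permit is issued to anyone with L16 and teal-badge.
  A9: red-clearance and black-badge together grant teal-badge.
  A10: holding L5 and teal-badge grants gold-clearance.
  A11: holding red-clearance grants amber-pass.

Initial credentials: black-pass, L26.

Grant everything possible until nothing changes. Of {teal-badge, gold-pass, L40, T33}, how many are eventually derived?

0

teal-badge would need red-clearance and black-badge (A9), but black-badge is never granted.
No rule produces gold-pass, and it is not given.
L40 would need black-badge (A2), but black-badge is never granted.
T33 would need gold-pass and green-clearance (A7), but gold-pass is never granted.
None of the 4 are reached.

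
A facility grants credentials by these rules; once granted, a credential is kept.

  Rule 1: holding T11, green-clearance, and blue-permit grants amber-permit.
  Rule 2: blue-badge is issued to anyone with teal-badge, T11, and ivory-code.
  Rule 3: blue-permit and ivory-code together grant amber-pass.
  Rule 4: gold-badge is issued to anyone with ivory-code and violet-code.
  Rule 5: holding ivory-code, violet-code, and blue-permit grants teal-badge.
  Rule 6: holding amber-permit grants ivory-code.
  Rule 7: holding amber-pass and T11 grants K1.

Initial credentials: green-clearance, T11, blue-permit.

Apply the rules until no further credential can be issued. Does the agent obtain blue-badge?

blue-badge would need teal-badge, T11, and ivory-code (Rule 2), but teal-badge is never granted.

No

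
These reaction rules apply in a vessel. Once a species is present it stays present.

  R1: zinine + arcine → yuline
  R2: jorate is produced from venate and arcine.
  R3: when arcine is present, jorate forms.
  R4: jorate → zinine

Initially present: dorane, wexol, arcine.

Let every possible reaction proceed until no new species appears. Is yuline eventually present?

Yes

arcine present → jorate forms (R3).
jorate present → zinine forms (R4).
zinine and arcine present → yuline forms (R1).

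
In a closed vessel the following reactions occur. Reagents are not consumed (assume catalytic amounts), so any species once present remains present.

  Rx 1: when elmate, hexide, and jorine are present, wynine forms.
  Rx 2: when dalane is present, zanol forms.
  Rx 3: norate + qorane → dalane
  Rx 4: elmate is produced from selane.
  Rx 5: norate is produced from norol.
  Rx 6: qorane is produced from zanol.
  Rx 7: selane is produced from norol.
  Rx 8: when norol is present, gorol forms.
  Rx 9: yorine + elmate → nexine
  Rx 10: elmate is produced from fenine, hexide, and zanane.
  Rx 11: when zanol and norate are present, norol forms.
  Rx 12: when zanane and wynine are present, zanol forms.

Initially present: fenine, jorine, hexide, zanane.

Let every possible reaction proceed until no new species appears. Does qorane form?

Yes

fenine, hexide, and zanane present → elmate forms (Rx 10).
elmate, hexide, and jorine present → wynine forms (Rx 1).
zanane and wynine present → zanol forms (Rx 12).
zanol present → qorane forms (Rx 6).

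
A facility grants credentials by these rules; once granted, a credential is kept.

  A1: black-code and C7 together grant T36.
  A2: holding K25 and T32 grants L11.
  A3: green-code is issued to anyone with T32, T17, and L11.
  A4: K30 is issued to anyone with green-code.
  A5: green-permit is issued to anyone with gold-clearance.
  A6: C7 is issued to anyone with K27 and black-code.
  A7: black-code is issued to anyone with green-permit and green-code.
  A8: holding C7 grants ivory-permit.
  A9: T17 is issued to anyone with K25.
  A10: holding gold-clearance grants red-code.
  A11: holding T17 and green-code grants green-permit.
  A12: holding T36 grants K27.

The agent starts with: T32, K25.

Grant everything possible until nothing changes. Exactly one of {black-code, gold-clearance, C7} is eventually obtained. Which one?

black-code

Holding K25 and T32 grants L11 (A2).
Holding K25 grants T17 (A9).
Holding T32, T17, and L11 grants green-code (A3).
Holding T17 and green-code grants green-permit (A11).
Holding green-permit and green-code grants black-code (A7).
C7 would need K27 and black-code (A6), but K27 is never granted. No rule produces gold-clearance, and it is not given.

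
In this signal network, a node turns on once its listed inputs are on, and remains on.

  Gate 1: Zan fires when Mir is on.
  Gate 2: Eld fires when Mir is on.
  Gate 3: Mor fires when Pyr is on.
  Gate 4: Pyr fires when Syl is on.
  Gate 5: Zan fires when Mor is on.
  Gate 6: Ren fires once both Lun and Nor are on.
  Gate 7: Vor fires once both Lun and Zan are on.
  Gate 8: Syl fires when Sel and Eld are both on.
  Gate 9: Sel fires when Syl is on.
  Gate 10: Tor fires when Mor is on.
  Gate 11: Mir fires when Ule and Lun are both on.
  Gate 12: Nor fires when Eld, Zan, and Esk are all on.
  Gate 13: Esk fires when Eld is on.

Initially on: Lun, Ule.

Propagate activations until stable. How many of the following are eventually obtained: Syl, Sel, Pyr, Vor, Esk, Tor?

Ule and Lun are on, so Mir fires (Gate 11).
Gate 1: Mir on → Zan on.
Mir is on, so Eld fires (Gate 2).
Gate 7: Lun and Zan on → Vor on.
Eld is on, so Esk fires (Gate 13).
Syl would need Sel and Eld (Gate 8), but Sel never turns on.
Sel would need Syl (Gate 9), but Syl never turns on.
Pyr would need Syl (Gate 4), but Syl never turns on.
Vor: reached.
Esk: reached.
Tor would need Mor (Gate 10), but Mor never turns on.
Reached: Vor and Esk — 2 of the 6.

2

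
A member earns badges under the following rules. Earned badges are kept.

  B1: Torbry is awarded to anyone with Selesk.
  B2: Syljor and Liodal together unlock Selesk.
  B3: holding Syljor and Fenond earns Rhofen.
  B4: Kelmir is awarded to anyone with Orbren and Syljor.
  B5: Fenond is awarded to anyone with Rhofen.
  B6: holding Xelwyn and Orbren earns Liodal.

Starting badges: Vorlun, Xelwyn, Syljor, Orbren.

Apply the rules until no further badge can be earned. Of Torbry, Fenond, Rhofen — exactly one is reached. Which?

Torbry

With Xelwyn and Orbren, Liodal is earned (B6).
With Syljor and Liodal, Selesk is earned (B2).
With Selesk, Torbry is earned (B1).
Fenond would need Rhofen (B5), but Rhofen is never earned. Rhofen would need Syljor and Fenond (B3), but Fenond is never earned.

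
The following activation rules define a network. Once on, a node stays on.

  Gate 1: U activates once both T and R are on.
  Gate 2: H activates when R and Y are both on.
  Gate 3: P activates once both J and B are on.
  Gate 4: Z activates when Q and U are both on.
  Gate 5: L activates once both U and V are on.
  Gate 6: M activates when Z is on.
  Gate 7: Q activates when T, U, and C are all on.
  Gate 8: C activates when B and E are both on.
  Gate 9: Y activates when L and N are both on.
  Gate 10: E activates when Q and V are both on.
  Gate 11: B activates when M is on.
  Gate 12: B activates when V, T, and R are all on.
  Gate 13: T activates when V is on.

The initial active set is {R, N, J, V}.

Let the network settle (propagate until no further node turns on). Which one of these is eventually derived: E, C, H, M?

Gate 13: V on → T on.
T and R are on, so U activates (Gate 1).
Gate 5: U and V on → L on.
Gate 9: L and N on → Y on.
R and Y are on, so H activates (Gate 2).
M would need Z (Gate 6), but Z never turns on. C would need B and E (Gate 8), but E never turns on. E would need Q and V (Gate 10), but Q never turns on.

H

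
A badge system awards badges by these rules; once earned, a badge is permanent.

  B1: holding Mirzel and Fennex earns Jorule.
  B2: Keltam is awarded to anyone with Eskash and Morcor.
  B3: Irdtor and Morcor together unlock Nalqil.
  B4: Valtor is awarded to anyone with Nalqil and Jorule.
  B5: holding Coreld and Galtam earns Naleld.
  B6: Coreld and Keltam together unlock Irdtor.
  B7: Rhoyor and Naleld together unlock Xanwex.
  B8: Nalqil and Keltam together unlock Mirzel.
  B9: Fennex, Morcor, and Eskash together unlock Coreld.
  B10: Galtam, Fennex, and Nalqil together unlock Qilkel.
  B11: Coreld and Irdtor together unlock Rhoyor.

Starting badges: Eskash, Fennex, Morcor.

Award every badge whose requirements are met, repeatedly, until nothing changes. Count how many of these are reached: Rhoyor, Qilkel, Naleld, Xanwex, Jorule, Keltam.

3

With Eskash and Morcor, Keltam is earned (B2).
With Fennex, Morcor, and Eskash, Coreld is earned (B9).
With Coreld and Keltam, Irdtor is earned (B6).
With Coreld and Irdtor, Rhoyor is earned (B11).
With Irdtor and Morcor, Nalqil is earned (B3).
With Nalqil and Keltam, Mirzel is earned (B8).
With Mirzel and Fennex, Jorule is earned (B1).
Rhoyor: reached.
Qilkel would need Galtam, Fennex, and Nalqil (B10), but Galtam is never earned.
Naleld would need Coreld and Galtam (B5), but Galtam is never earned.
Xanwex would need Rhoyor and Naleld (B7), but Naleld is never earned.
Jorule: reached.
Keltam: reached.
Reached: Rhoyor, Jorule, and Keltam — 3 of the 6.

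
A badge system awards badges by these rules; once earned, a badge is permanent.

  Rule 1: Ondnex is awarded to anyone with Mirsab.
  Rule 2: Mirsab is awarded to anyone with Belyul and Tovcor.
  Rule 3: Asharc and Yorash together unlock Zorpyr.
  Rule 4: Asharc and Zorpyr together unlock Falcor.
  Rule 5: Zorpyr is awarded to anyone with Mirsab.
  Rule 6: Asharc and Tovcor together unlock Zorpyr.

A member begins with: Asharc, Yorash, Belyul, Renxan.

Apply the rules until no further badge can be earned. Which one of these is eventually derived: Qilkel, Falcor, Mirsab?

With Asharc and Yorash, Zorpyr is earned (Rule 3).
With Asharc and Zorpyr, Falcor is earned (Rule 4).
No rule produces Qilkel, and it is not given. Mirsab would need Belyul and Tovcor (Rule 2), but Tovcor is never earned.

Falcor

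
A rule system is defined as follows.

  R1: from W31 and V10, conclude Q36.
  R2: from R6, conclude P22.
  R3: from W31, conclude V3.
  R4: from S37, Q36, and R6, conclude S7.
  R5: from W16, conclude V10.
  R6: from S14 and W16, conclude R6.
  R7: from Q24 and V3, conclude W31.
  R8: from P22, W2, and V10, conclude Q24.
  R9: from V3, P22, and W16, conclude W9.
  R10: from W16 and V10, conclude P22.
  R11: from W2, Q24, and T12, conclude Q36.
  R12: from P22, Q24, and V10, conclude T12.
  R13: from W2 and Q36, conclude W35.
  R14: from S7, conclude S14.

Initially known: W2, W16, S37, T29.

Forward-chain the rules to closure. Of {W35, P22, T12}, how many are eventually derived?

3

W16 holds, so V10 follows (R5).
W16 and V10 hold, so P22 follows (R10).
P22, W2, and V10 hold, so Q24 follows (R8).
From P22, Q24, and V10, R12 gives T12.
W2, Q24, and T12 hold, so Q36 follows (R11).
From W2 and Q36, R13 gives W35.
W35: reached.
P22: reached.
T12: reached.
All 3 are reached.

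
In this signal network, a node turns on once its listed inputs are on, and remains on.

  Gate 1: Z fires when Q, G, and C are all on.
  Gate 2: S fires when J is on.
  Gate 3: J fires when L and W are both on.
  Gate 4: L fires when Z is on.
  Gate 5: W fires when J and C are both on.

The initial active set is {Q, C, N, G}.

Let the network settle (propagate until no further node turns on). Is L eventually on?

Yes

Q, G, and C are on, so Z fires (Gate 1).
Gate 4: Z on → L on.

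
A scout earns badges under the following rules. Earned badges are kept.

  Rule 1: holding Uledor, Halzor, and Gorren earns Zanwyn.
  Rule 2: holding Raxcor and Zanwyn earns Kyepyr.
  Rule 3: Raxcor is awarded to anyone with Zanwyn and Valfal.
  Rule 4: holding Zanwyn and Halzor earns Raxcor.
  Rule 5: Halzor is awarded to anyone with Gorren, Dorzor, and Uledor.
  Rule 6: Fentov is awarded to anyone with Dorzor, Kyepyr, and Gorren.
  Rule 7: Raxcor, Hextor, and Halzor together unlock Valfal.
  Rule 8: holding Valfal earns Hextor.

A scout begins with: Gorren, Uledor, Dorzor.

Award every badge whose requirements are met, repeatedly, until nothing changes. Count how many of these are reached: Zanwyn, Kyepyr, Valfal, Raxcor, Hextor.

3

With Gorren, Dorzor, and Uledor, Halzor is earned (Rule 5).
With Uledor, Halzor, and Gorren, Zanwyn is earned (Rule 1).
With Zanwyn and Halzor, Raxcor is earned (Rule 4).
With Raxcor and Zanwyn, Kyepyr is earned (Rule 2).
Zanwyn: reached.
Kyepyr: reached.
Valfal would need Raxcor, Hextor, and Halzor (Rule 7), but Hextor is never earned.
Raxcor: reached.
Hextor would need Valfal (Rule 8), but Valfal is never earned.
Reached: Zanwyn, Kyepyr, and Raxcor — 3 of the 5.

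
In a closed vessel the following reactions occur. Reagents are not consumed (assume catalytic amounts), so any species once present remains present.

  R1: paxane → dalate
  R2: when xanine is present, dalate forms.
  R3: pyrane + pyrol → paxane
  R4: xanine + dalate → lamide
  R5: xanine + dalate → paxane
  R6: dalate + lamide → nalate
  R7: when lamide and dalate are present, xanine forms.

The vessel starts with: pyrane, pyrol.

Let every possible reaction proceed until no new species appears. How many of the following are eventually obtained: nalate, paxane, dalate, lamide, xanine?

pyrane and pyrol present → paxane forms (R3).
paxane present → dalate forms (R1).
nalate would need dalate and lamide (R6), but lamide never forms.
paxane: reached.
dalate: reached.
lamide would need xanine and dalate (R4), but xanine never forms.
xanine would need lamide and dalate (R7), but lamide never forms.
Reached: paxane and dalate — 2 of the 5.

2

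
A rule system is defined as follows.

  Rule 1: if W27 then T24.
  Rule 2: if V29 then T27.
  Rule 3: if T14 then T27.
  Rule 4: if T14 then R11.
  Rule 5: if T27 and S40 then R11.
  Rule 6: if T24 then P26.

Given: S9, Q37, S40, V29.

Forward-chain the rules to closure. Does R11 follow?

V29 holds, so T27 follows (Rule 2).
From T27 and S40, Rule 5 gives R11.

Yes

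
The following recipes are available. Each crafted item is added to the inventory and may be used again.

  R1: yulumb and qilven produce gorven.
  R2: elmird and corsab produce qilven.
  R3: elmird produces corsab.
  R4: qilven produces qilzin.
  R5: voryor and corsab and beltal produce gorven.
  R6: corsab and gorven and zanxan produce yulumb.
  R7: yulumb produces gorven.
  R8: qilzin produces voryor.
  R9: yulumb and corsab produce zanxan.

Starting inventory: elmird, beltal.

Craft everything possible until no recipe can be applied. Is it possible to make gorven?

elmird → corsab (R3).
elmird and corsab → qilven (R2).
qilven → qilzin (R4).
qilzin → voryor (R8).
Using R5, voryor, corsab, and beltal make gorven.

Yes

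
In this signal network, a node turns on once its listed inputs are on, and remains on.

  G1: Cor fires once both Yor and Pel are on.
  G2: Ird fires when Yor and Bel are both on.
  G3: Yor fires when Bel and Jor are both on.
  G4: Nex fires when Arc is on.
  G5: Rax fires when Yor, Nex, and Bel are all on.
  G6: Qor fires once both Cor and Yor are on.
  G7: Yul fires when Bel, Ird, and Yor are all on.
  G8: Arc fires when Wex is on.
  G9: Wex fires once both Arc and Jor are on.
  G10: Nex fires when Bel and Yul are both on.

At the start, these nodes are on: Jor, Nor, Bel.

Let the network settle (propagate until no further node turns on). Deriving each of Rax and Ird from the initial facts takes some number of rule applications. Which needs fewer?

Ird: G3: Bel and Jor on → Yor on. Yor and Bel are on, so Ird fires (G2). [2 rule applications]
Rax: G3: Bel and Jor on → Yor on. G2: Yor and Bel on → Ird on. Bel, Ird, and Yor are on, so Yul fires (G7). G10: Bel and Yul on → Nex on. G5: Yor, Nex, and Bel on → Rax on. [5 rule applications]
Ird needs fewer.

Ird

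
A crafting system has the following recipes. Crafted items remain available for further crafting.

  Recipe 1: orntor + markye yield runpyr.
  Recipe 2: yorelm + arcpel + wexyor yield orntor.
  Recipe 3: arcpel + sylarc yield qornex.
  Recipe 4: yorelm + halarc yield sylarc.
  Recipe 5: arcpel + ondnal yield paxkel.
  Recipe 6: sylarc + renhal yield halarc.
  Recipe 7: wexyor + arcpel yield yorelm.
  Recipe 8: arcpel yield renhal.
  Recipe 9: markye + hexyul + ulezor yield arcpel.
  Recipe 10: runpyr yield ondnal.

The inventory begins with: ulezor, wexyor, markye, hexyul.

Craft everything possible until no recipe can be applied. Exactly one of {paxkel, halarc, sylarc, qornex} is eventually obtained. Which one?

paxkel

markye + hexyul + ulezor → arcpel (Recipe 9).
wexyor + arcpel → yorelm (Recipe 7).
yorelm + arcpel + wexyor → orntor (Recipe 2).
Using Recipe 1, orntor and markye make runpyr.
runpyr → ondnal (Recipe 10).
Using Recipe 5, arcpel and ondnal make paxkel.
qornex would need arcpel and sylarc (Recipe 3), but sylarc is never obtained. halarc would need sylarc and renhal (Recipe 6), but sylarc is never obtained. sylarc would need yorelm and halarc (Recipe 4), but halarc is never obtained.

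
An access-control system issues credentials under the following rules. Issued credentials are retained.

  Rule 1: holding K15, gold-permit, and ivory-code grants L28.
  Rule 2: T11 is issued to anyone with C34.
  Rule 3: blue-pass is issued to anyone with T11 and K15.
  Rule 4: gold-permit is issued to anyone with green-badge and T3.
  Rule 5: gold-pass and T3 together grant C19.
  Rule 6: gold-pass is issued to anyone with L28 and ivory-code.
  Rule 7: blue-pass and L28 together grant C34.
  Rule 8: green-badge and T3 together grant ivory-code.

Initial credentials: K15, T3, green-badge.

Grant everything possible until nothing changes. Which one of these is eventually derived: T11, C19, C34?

C19

Holding green-badge and T3 grants ivory-code (Rule 8).
Holding green-badge and T3 grants gold-permit (Rule 4).
Holding K15, gold-permit, and ivory-code grants L28 (Rule 1).
Holding L28 and ivory-code grants gold-pass (Rule 6).
Holding gold-pass and T3 grants C19 (Rule 5).
T11 would need C34 (Rule 2), but C34 is never granted. C34 would need blue-pass and L28 (Rule 7), but blue-pass is never granted.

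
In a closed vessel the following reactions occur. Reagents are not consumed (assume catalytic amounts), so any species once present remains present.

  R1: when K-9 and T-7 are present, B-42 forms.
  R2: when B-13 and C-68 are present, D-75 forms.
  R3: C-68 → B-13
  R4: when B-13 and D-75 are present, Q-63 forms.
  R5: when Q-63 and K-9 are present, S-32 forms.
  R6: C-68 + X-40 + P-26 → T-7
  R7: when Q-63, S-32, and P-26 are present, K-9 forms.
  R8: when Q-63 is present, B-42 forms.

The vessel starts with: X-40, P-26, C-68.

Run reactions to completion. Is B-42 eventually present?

Yes

C-68 present → B-13 forms (R3).
B-13 and C-68 present → D-75 forms (R2).
B-13 and D-75 present → Q-63 forms (R4).
Q-63 present → B-42 forms (R8).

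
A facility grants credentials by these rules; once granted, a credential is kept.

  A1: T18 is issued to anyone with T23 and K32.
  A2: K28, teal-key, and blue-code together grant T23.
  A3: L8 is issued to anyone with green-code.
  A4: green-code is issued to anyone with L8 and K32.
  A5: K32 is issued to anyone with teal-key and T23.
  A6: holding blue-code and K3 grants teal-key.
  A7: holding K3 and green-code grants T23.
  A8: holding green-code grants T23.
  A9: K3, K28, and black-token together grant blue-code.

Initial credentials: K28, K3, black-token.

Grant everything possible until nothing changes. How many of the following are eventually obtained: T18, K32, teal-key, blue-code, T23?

5

Holding K3, K28, and black-token grants blue-code (A9).
Holding blue-code and K3 grants teal-key (A6).
Holding K28, teal-key, and blue-code grants T23 (A2).
Holding teal-key and T23 grants K32 (A5).
Holding T23 and K32 grants T18 (A1).
T18: reached.
K32: reached.
teal-key: reached.
blue-code: reached.
T23: reached.
All 5 are reached.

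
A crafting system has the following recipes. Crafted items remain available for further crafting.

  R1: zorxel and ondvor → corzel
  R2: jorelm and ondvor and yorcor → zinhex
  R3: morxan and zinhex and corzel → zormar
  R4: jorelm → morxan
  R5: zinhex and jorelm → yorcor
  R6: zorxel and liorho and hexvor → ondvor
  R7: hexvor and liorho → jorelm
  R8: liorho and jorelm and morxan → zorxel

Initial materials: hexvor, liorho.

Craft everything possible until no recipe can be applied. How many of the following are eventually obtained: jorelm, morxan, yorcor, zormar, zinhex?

2

Using R7, hexvor and liorho make jorelm.
jorelm → morxan (R4).
jorelm: reached.
morxan: reached.
yorcor would need zinhex and jorelm (R5), but zinhex is never obtained.
zormar would need morxan, zinhex, and corzel (R3), but zinhex is never obtained.
zinhex would need jorelm, ondvor, and yorcor (R2), but yorcor is never obtained.
Reached: jorelm and morxan — 2 of the 5.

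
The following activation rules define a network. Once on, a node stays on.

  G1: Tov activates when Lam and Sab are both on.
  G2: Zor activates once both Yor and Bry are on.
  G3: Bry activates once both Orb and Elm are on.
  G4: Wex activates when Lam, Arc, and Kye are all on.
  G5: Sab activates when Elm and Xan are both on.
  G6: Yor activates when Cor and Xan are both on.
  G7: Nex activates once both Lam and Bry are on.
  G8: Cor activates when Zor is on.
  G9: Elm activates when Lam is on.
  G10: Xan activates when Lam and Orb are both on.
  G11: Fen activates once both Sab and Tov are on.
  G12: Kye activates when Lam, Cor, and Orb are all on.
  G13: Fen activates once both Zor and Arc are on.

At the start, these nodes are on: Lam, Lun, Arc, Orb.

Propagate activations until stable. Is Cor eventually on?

No

Cor would need Zor (G8), but Zor never turns on.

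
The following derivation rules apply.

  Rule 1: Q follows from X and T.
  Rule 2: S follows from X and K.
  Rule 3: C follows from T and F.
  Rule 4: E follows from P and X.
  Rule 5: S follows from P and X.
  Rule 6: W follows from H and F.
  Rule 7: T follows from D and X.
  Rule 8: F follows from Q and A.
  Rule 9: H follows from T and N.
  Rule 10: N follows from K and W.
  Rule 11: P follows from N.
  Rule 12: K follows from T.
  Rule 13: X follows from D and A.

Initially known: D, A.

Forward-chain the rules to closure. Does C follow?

From D and A, Rule 13 gives X.
From D and X, Rule 7 gives T.
From X and T, Rule 1 gives Q.
Q and A hold, so F follows (Rule 8).
T and F hold, so C follows (Rule 3).

Yes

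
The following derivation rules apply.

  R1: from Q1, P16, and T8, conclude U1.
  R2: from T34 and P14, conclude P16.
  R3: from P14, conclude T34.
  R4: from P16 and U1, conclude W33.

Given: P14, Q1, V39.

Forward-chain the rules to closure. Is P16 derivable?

Yes

P14 holds, so T34 follows (R3).
T34 and P14 hold, so P16 follows (R2).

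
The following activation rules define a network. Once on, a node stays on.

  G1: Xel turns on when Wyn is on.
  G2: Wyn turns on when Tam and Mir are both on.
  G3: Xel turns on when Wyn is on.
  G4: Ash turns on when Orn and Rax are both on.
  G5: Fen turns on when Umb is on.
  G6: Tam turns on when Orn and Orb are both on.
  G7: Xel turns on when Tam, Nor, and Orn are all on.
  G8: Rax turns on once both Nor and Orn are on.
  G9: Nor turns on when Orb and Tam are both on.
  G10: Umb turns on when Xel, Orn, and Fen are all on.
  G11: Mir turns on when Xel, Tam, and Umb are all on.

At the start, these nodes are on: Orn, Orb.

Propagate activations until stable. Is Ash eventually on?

Yes

G6: Orn and Orb on → Tam on.
Orb and Tam are on, so Nor turns on (G9).
G8: Nor and Orn on → Rax on.
Orn and Rax are on, so Ash turns on (G4).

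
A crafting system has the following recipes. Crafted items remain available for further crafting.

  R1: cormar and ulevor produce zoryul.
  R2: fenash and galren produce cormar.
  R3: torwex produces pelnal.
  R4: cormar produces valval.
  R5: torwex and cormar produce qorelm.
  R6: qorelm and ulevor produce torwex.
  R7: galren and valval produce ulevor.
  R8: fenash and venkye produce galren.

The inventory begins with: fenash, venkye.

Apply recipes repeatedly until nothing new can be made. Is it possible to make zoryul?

Yes

Using R8, fenash and venkye make galren.
Using R2, fenash and galren make cormar.
Using R4, cormar makes valval.
Using R7, galren and valval make ulevor.
cormar and ulevor → zoryul (R1).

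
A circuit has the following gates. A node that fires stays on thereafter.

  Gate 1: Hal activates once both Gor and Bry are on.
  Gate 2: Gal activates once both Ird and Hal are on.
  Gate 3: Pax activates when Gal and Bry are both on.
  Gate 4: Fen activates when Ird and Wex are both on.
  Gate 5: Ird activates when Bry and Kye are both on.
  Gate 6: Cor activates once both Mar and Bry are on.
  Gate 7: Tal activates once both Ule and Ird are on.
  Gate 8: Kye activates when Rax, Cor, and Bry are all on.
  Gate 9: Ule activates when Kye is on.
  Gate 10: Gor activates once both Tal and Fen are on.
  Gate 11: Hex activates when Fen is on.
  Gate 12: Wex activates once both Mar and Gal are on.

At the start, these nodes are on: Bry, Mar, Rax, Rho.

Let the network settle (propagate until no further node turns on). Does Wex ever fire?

No

Wex would need Mar and Gal (Gate 12), but Gal never turns on.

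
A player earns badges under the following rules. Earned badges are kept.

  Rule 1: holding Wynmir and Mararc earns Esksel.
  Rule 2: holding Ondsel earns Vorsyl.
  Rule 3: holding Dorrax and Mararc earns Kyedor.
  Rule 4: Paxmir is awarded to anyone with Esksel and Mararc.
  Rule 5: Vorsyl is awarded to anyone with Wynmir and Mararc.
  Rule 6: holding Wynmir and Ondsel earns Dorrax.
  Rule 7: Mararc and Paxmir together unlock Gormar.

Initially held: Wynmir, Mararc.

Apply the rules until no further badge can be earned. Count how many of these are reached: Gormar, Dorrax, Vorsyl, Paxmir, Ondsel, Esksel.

With Wynmir and Mararc, Vorsyl is earned (Rule 5).
With Wynmir and Mararc, Esksel is earned (Rule 1).
With Esksel and Mararc, Paxmir is earned (Rule 4).
With Mararc and Paxmir, Gormar is earned (Rule 7).
Gormar: reached.
Dorrax would need Wynmir and Ondsel (Rule 6), but Ondsel is never earned.
Vorsyl: reached.
Paxmir: reached.
No rule produces Ondsel, and it is not given.
Esksel: reached.
Reached: Gormar, Vorsyl, Paxmir, and Esksel — 4 of the 6.

4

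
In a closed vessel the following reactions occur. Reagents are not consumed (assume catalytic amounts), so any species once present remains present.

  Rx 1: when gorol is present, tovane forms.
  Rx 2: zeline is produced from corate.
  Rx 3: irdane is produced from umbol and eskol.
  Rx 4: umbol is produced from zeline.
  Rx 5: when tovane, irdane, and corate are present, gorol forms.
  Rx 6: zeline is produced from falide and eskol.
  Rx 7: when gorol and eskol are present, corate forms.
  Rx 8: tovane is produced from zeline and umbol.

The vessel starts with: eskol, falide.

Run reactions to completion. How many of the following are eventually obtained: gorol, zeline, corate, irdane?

falide and eskol present → zeline forms (Rx 6).
zeline present → umbol forms (Rx 4).
umbol and eskol present → irdane forms (Rx 3).
gorol would need tovane, irdane, and corate (Rx 5), but corate never forms.
zeline: reached.
corate would need gorol and eskol (Rx 7), but gorol never forms.
irdane: reached.
Reached: zeline and irdane — 2 of the 4.

2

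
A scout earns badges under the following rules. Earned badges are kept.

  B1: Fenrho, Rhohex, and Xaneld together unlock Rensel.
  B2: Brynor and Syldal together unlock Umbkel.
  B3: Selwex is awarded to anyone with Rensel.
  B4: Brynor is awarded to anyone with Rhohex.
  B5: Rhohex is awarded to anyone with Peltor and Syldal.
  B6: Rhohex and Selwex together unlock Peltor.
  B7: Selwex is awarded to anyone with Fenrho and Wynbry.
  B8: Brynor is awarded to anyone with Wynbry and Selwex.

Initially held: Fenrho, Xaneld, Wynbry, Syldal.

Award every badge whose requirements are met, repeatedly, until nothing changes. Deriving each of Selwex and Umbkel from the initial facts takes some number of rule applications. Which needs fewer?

Selwex: With Fenrho and Wynbry, Selwex is earned (B7). [1 rule application]
Umbkel: With Fenrho and Wynbry, Selwex is earned (B7). With Wynbry and Selwex, Brynor is earned (B8). With Brynor and Syldal, Umbkel is earned (B2). [3 rule applications]
Selwex needs fewer.

Selwex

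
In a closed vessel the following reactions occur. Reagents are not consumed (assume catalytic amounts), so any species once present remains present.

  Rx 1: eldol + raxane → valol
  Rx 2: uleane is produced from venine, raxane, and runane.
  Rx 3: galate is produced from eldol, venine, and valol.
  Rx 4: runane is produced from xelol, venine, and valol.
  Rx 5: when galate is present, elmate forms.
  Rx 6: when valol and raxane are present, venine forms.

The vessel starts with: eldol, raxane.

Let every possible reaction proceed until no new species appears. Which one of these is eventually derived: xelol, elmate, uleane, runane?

eldol and raxane present → valol forms (Rx 1).
valol and raxane present → venine forms (Rx 6).
eldol, venine, and valol present → galate forms (Rx 3).
galate present → elmate forms (Rx 5).
runane would need xelol, venine, and valol (Rx 4), but xelol never forms. uleane would need venine, raxane, and runane (Rx 2), but runane never forms. No rule produces xelol, and it is not given.

elmate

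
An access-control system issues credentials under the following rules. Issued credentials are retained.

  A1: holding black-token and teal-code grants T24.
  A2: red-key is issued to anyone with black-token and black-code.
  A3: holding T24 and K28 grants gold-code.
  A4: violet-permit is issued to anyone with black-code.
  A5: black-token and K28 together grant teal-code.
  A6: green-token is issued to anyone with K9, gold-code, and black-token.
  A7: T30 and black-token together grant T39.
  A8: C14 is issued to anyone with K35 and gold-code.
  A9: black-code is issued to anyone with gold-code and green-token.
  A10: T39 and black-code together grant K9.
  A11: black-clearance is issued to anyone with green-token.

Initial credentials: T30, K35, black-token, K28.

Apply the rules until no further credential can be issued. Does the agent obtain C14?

Holding black-token and K28 grants teal-code (A5).
Holding black-token and teal-code grants T24 (A1).
Holding T24 and K28 grants gold-code (A3).
Holding K35 and gold-code grants C14 (A8).

Yes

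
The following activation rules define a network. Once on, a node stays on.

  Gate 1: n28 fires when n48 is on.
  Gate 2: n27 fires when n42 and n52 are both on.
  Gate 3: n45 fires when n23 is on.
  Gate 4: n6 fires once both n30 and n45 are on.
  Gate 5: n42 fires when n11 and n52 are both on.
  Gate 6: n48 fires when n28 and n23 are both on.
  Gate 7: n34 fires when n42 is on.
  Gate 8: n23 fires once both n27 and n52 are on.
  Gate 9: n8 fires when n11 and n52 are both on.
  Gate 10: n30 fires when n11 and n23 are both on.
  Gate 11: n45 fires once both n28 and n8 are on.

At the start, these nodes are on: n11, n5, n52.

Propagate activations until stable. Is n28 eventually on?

No

n28 would need n48 (Gate 1), but n48 never turns on.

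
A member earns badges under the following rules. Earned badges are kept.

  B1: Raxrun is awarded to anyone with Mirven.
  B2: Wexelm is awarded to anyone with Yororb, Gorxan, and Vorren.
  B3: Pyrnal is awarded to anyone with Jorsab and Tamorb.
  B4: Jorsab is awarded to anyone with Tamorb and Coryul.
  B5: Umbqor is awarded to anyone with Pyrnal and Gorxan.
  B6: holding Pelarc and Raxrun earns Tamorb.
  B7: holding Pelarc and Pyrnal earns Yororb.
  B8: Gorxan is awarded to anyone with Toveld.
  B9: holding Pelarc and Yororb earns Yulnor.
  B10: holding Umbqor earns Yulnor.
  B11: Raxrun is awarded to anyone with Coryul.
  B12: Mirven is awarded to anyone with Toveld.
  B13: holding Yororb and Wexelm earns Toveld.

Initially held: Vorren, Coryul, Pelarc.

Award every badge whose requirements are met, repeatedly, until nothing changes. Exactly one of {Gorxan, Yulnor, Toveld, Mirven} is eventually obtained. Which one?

Yulnor

With Coryul, Raxrun is earned (B11).
With Pelarc and Raxrun, Tamorb is earned (B6).
With Tamorb and Coryul, Jorsab is earned (B4).
With Jorsab and Tamorb, Pyrnal is earned (B3).
With Pelarc and Pyrnal, Yororb is earned (B7).
With Pelarc and Yororb, Yulnor is earned (B9).
Gorxan would need Toveld (B8), but Toveld is never earned. Toveld would need Yororb and Wexelm (B13), but Wexelm is never earned. Mirven would need Toveld (B12), but Toveld is never earned.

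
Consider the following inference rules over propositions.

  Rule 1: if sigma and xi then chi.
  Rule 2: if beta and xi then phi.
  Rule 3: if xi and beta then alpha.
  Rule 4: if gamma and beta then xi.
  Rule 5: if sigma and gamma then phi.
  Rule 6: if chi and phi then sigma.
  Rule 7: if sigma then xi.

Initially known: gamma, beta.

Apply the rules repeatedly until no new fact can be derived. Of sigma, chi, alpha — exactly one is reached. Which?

alpha

gamma and beta hold, so xi follows (Rule 4).
From xi and beta, Rule 3 gives alpha.
sigma would need chi and phi (Rule 6), but chi is never established. chi would need sigma and xi (Rule 1), but sigma is never established.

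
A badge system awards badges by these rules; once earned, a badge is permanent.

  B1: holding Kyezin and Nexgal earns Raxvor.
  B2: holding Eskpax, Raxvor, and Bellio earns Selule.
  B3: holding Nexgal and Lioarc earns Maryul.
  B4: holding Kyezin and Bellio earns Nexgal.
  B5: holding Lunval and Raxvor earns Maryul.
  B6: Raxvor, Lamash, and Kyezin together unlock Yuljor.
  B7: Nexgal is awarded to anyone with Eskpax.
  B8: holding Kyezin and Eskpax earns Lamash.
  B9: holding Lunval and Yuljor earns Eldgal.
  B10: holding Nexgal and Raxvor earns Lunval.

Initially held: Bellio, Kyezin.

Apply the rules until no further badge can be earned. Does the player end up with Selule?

Selule would need Eskpax, Raxvor, and Bellio (B2), but Eskpax is never earned.

No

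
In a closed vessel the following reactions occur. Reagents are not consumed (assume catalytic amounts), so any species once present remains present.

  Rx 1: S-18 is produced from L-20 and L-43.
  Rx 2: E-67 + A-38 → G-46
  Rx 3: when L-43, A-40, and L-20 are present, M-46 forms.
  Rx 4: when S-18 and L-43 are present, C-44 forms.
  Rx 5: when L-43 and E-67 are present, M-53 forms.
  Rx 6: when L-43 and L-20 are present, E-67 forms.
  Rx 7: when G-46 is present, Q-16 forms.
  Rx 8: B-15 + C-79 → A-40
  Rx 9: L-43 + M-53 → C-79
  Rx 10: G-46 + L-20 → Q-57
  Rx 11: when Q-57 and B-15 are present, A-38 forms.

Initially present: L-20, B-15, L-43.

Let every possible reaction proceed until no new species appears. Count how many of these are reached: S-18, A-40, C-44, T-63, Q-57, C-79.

L-20 and L-43 present → S-18 forms (Rx 1).
L-43 and L-20 present → E-67 forms (Rx 6).
L-43 and E-67 present → M-53 forms (Rx 5).
S-18 and L-43 present → C-44 forms (Rx 4).
L-43 and M-53 present → C-79 forms (Rx 9).
B-15 and C-79 present → A-40 forms (Rx 8).
S-18: reached.
A-40: reached.
C-44: reached.
No rule produces T-63, and it is not given.
Q-57 would need G-46 and L-20 (Rx 10), but G-46 never forms.
C-79: reached.
Reached: S-18, A-40, C-44, and C-79 — 4 of the 6.

4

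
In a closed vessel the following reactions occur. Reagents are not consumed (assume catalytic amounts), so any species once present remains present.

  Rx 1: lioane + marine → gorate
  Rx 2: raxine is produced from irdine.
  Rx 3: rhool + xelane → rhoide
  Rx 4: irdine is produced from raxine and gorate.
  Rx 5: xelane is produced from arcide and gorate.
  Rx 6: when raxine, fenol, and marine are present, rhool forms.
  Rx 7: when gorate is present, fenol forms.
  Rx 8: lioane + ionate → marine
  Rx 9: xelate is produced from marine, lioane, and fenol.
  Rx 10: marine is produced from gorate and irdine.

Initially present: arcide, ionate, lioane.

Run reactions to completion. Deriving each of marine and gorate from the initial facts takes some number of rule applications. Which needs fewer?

marine

marine: lioane and ionate present → marine forms (Rx 8). [1 rule application]
gorate: lioane and ionate present → marine forms (Rx 8). lioane and marine present → gorate forms (Rx 1). [2 rule applications]
marine needs fewer.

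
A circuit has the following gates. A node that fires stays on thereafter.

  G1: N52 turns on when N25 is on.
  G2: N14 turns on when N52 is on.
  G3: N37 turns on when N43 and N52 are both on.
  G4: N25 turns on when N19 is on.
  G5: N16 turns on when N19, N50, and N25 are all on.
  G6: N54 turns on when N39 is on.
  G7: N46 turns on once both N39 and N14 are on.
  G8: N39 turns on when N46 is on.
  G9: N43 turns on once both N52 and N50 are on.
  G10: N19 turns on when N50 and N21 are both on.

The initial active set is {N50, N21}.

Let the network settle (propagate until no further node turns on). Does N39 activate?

N39 would need N46 (G8), but N46 never turns on.

No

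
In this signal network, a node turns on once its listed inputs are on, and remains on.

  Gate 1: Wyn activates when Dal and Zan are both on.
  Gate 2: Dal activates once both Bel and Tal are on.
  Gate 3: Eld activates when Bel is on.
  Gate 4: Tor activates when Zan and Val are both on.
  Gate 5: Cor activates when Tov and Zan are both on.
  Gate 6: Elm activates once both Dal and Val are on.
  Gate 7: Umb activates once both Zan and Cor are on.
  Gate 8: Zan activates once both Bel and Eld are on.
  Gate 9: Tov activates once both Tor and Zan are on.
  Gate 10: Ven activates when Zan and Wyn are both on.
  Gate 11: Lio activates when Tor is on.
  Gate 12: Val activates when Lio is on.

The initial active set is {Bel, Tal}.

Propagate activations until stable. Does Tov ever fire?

Tov would need Tor and Zan (Gate 9), but Tor never turns on.

No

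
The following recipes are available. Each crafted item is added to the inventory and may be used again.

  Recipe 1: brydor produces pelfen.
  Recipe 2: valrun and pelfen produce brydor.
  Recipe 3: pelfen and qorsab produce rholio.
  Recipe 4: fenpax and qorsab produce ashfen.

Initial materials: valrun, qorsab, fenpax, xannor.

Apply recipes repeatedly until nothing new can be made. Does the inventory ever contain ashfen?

Using Recipe 4, fenpax and qorsab make ashfen.

Yes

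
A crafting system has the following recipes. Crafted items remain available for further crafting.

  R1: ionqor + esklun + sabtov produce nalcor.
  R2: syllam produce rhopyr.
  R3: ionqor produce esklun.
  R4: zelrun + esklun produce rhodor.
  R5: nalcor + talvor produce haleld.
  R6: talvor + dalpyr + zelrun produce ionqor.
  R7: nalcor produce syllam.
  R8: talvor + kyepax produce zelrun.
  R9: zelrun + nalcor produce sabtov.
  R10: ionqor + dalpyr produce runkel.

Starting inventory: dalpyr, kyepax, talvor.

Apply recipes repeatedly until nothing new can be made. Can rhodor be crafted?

Using R8, talvor and kyepax make zelrun.
talvor + dalpyr + zelrun → ionqor (R6).
Using R3, ionqor makes esklun.
Using R4, zelrun and esklun make rhodor.

Yes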